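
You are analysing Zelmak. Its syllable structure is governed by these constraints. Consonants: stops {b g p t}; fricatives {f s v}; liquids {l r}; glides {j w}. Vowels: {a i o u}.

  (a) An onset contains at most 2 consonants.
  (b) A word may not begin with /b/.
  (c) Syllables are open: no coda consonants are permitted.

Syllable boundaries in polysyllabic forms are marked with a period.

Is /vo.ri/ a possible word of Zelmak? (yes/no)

/vo.ri/ — σ1 onset /v/, coda /∅/ ok; σ2 onset /r/, coda /∅/ ok → permitted

yes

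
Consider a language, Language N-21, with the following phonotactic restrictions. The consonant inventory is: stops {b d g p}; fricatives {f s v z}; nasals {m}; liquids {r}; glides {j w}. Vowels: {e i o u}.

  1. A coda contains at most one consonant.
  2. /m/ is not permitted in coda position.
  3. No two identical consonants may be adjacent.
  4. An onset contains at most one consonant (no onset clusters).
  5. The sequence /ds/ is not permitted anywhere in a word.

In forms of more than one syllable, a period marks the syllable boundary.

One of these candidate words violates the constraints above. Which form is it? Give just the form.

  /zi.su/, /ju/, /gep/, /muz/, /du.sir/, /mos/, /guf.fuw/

/guf.fuw/

/zi.su/ — σ1 onset /z/, coda /∅/ ok; σ2 onset /s/, coda /∅/ ok → well-formed
/ju/ — σ1 onset /j/, coda /∅/ ok → well-formed
/gep/ — σ1 onset /g/, coda /p/ ok → well-formed
/muz/ — σ1 onset /m/, coda /z/ ok → well-formed
/du.sir/ — σ1 onset /d/, coda /∅/ ok; σ2 onset /s/, coda /r/ ok → well-formed
/mos/ — σ1 onset /m/, coda /s/ ok → well-formed
/guf.fuw/ — violates constraint 3: adjacent identical consonants /ff/ → ill-formed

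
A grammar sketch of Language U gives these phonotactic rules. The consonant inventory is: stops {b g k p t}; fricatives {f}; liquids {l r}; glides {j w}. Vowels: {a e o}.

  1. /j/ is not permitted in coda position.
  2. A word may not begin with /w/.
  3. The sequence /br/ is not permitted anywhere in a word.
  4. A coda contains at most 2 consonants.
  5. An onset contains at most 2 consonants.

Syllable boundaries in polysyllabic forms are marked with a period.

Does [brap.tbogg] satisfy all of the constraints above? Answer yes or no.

[brap.tbogg] — violates constraint 3: contains banned sequence /br/ → illicit

no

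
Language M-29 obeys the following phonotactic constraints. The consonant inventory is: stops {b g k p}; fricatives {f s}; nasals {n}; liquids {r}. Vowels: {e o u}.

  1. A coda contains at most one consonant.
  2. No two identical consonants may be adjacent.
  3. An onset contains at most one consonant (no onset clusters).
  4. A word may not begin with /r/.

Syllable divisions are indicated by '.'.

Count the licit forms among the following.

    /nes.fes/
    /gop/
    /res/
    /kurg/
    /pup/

/nes.fes/ — σ1 onset /n/, coda /s/ ok; σ2 onset /f/, coda /s/ ok → licit
/gop/ — σ1 onset /g/, coda /p/ ok → licit
/res/ — violates constraint 4: word begins with /r/ → illicit
/kurg/ — violates constraint 1: syllable 1 coda /rg/ has 2 consonants (> 1) → illicit
/pup/ — σ1 onset /p/, coda /p/ ok → licit
Licit: /nes.fes/, /gop/, /pup/ → 3.

3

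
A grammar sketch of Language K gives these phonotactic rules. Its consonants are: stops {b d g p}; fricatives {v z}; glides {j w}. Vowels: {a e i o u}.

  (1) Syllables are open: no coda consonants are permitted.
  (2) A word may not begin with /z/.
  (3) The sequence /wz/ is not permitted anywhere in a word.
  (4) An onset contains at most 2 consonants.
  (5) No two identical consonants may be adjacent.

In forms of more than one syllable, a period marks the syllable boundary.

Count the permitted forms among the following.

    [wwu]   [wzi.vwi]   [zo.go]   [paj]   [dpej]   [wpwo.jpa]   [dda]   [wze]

[wwu] — violates constraint 5: adjacent identical consonants /ww/ → not permitted
[wzi.vwi] — violates constraint 3: contains banned sequence /wz/ → not permitted
[zo.go] — violates constraint 2: word begins with /z/ → not permitted
[paj] — violates constraint 1: syllable 1 coda /j/ has 1 consonant (> 0) → not permitted
[dpej] — violates constraint 1: syllable 1 coda /j/ has 1 consonant (> 0) → not permitted
[wpwo.jpa] — violates constraint 4: syllable 1 onset /wpw/ has 3 consonants (> 2) → not permitted
[dda] — violates constraint 5: adjacent identical consonants /dd/ → not permitted
[wze] — violates constraint 3: contains banned sequence /wz/ → not permitted
No form is permitted → 0.

0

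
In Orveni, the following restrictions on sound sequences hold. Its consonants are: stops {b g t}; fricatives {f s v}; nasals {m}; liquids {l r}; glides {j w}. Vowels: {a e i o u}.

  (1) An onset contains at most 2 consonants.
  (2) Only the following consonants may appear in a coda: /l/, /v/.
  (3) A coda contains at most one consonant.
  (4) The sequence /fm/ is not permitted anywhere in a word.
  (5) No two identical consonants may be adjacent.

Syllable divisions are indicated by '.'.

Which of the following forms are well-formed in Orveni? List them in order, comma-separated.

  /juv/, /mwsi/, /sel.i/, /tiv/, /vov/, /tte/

/juv/ — σ1 onset /j/, coda /v/ ok → well-formed
/mwsi/ — violates constraint 1: syllable 1 onset /mws/ has 3 consonants (> 2) → ill-formed
/sel.i/ — σ1 onset /s/, coda /l/ ok; σ2 onset /∅/, coda /∅/ ok → well-formed
/tiv/ — σ1 onset /t/, coda /v/ ok → well-formed
/vov/ — σ1 onset /v/, coda /v/ ok → well-formed
/tte/ — violates constraint 5: adjacent identical consonants /tt/ → ill-formed

/juv/, /sel.i/, /tiv/, /vov/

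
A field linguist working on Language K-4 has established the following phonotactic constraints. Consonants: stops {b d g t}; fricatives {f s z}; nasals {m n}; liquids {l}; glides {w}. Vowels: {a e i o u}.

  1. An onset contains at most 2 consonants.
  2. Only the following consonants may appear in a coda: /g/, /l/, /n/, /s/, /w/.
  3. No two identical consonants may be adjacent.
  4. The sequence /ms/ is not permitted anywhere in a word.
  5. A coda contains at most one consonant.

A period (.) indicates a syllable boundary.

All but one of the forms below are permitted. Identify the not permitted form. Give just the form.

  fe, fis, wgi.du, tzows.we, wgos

fe — σ1 onset /f/, coda /∅/ ok → permitted
fis — σ1 onset /f/, coda /s/ ok → permitted
wgi.du — σ1 onset /wg/ (2C), coda /∅/ ok; σ2 onset /d/, coda /∅/ ok → permitted
tzows.we — violates constraint 5: syllable 1 coda /ws/ has 2 consonants (> 1) → not permitted
wgos — σ1 onset /wg/ (2C), coda /s/ ok → permitted

tzows.we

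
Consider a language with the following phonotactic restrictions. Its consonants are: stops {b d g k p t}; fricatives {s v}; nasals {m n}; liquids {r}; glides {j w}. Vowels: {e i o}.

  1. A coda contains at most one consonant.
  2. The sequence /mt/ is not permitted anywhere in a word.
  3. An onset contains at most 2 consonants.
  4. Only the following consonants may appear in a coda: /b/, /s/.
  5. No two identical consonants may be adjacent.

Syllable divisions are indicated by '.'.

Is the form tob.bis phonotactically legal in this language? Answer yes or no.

no

tob.bis — violates constraint 5: adjacent identical consonants /bb/ → phonotactically illegal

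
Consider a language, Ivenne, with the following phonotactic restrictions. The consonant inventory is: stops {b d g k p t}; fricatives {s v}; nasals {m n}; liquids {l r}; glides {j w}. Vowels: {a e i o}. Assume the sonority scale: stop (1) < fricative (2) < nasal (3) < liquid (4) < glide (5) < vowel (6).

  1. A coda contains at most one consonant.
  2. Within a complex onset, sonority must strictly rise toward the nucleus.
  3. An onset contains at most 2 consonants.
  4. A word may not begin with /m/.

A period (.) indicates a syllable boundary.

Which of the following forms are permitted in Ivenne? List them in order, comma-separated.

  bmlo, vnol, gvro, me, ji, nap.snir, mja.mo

bmlo — violates constraint 3: syllable 1 onset /bml/ has 3 consonants (> 2) → not permitted
vnol — σ1 onset /vn/ (2→3 rises), coda /l/ ok → permitted
gvro — violates constraint 3: syllable 1 onset /gvr/ has 3 consonants (> 2) → not permitted
me — violates constraint 4: word begins with /m/ → not permitted
ji — σ1 onset /j/, coda /∅/ ok → permitted
nap.snir — σ1 onset /n/, coda /p/ ok; σ2 onset /sn/ (2→3 rises), coda /r/ ok → permitted
mja.mo — violates constraint 4: word begins with /m/ → not permitted

vnol, ji, nap.snir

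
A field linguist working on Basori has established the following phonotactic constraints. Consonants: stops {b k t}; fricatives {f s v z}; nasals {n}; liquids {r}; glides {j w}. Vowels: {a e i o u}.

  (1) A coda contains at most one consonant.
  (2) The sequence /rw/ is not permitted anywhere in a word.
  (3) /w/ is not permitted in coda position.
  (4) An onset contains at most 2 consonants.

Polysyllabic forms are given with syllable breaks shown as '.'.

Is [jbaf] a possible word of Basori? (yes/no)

[jbaf] — σ1 onset /jb/ (2C), coda /f/ ok → permitted

yes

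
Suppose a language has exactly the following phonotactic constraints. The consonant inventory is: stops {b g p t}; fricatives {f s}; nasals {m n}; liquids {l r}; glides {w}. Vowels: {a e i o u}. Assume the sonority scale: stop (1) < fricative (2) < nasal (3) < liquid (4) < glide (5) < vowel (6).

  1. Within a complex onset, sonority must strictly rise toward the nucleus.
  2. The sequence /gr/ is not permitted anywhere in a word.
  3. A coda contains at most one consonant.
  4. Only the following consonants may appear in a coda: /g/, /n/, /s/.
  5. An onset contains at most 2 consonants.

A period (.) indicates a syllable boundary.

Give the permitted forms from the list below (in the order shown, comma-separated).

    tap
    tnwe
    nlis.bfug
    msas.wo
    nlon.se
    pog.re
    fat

tap — violates constraint 4: syllable 1 coda contains /p/, which is not a licensed coda consonant → not permitted
tnwe — violates constraint 5: syllable 1 onset /tnw/ has 3 consonants (> 2) → not permitted
nlis.bfug — σ1 onset /nl/ (3→4 rises), coda /s/ ok; σ2 onset /bf/ (1→2 rises), coda /g/ ok → permitted
msas.wo — violates constraint 1: syllable 1 onset /ms/: /m/ (nasal, 3) → /s/ (fricative, 2) does not rise → not permitted
nlon.se — σ1 onset /nl/ (3→4 rises), coda /n/ ok; σ2 onset /s/, coda /∅/ ok → permitted
pog.re — violates constraint 2: contains banned sequence /gr/ → not permitted
fat — violates constraint 4: syllable 1 coda contains /t/, which is not a licensed coda consonant → not permitted

nlis.bfug, nlon.se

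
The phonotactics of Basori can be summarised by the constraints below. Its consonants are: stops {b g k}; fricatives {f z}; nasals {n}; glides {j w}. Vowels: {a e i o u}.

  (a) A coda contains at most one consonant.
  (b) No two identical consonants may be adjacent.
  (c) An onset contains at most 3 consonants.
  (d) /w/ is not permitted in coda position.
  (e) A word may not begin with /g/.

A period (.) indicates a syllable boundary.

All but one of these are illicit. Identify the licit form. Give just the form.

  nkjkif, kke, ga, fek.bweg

nkjkif — violates constraint (c): syllable 1 onset /nkjk/ has 4 consonants (> 3) → illicit
kke — violates constraint (b): adjacent identical consonants /kk/ → illicit
ga — violates constraint (e): word begins with /g/ → illicit
fek.bweg — σ1 onset /f/, coda /k/ ok; σ2 onset /bw/ (2C), coda /g/ ok → licit

fek.bweg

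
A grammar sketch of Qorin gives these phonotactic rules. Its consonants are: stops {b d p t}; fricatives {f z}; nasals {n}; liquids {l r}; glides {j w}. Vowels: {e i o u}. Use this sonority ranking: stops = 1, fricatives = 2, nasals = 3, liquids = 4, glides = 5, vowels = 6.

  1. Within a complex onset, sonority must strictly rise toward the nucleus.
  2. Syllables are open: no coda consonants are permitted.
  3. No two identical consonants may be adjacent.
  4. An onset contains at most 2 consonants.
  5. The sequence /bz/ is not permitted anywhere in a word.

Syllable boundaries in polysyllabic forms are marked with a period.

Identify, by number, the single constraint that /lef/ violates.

2

/lef/: syllable 1 coda /f/ has 1 consonant (> 0).
This is a violation of constraint 2: "Syllables are open: no coda consonants are permitted."
The remaining constraints (1, 3, 4, 5) are satisfied.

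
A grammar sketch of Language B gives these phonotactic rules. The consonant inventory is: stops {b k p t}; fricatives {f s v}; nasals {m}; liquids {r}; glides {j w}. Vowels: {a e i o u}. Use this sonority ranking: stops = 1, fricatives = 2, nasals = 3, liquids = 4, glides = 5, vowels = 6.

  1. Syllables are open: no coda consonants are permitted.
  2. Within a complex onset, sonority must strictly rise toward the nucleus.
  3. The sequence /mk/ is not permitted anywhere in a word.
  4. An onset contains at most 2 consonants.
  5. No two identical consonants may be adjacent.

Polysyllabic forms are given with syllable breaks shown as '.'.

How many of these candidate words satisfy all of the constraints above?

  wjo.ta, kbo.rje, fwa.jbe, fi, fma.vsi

wjo.ta — violates constraint 2: syllable 1 onset /wj/: /w/ (glide, 5) → /j/ (glide, 5) does not rise → ill-formed
kbo.rje — violates constraint 2: syllable 1 onset /kb/: /k/ (stop, 1) → /b/ (stop, 1) does not rise → ill-formed
fwa.jbe — violates constraint 2: syllable 2 onset /jb/: /j/ (glide, 5) → /b/ (stop, 1) does not rise → ill-formed
fi — σ1 onset /f/, coda /∅/ ok → well-formed
fma.vsi — violates constraint 2: syllable 2 onset /vs/: /v/ (fricative, 2) → /s/ (fricative, 2) does not rise → ill-formed
Well-formed: fi → 1.

1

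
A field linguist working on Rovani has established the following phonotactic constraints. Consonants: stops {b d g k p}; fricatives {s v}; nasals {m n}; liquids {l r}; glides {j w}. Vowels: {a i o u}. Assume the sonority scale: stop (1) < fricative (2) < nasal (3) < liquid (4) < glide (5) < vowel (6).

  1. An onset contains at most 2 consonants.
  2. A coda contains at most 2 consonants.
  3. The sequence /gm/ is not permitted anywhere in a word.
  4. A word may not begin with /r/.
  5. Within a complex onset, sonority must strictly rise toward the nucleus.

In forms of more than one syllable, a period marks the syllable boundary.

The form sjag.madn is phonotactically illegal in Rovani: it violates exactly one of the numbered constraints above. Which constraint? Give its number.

3

sjag.madn: contains banned sequence /gm/.
This is a violation of constraint 3: "The sequence /gm/ is not permitted anywhere in a word."
The remaining constraints (1, 2, 4, 5) are satisfied.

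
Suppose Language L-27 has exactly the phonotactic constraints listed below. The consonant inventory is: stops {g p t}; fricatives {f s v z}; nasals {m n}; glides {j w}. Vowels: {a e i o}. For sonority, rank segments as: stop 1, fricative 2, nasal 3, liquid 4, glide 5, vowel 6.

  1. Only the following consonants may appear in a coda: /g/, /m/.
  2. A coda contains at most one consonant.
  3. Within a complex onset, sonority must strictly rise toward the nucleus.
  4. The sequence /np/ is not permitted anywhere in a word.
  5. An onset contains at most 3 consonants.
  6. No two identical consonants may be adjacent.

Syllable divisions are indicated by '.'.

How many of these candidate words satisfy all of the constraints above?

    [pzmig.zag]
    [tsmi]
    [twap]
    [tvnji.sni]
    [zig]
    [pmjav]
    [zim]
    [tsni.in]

4

[pzmig.zag] — σ1 onset /pzm/ (1→2→3 rises), coda /g/ ok; σ2 onset /z/, coda /g/ ok → permitted
[tsmi] — σ1 onset /tsm/ (1→2→3 rises), coda /∅/ ok → permitted
[twap] — violates constraint 1: syllable 1 coda contains /p/, which is not a licensed coda consonant → not permitted
[tvnji.sni] — violates constraint 5: syllable 1 onset /tvnj/ has 4 consonants (> 3) → not permitted
[zig] — σ1 onset /z/, coda /g/ ok → permitted
[pmjav] — violates constraint 1: syllable 1 coda contains /v/, which is not a licensed coda consonant → not permitted
[zim] — σ1 onset /z/, coda /m/ ok → permitted
[tsni.in] — violates constraint 1: syllable 2 coda contains /n/, which is not a licensed coda consonant → not permitted
Permitted: [pzmig.zag], [tsmi], [zig], [zim] → 4.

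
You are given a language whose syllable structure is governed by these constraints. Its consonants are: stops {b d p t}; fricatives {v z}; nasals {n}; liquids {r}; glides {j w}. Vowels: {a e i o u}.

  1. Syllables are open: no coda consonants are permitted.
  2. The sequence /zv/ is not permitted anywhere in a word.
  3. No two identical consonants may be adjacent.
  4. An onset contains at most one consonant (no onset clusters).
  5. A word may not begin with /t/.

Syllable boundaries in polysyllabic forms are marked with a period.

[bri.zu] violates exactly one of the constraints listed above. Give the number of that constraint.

4

[bri.zu]: syllable 1 onset /br/ has 2 consonants (> 1).
This is a violation of constraint 4: "An onset contains at most one consonant (no onset clusters)."
The remaining constraints (1, 2, 3, 5) are satisfied.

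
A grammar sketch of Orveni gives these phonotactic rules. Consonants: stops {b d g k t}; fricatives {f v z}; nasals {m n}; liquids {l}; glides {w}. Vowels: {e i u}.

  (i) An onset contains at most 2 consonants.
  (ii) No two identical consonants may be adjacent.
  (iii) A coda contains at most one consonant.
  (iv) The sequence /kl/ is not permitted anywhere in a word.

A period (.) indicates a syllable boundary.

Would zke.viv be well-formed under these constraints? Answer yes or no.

zke.viv — σ1 onset /zk/ (2C), coda /∅/ ok; σ2 onset /v/, coda /v/ ok → well-formed

yes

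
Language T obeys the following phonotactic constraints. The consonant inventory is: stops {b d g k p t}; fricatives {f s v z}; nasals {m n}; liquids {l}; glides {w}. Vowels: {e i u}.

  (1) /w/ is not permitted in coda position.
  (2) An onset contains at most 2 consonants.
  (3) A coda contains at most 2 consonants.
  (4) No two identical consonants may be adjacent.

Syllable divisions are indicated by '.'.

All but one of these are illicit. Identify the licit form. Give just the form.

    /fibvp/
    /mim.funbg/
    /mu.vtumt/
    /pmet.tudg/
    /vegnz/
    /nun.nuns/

/fibvp/ — violates constraint 3: syllable 1 coda /bvp/ has 3 consonants (> 2) → illicit
/mim.funbg/ — violates constraint 3: syllable 2 coda /nbg/ has 3 consonants (> 2) → illicit
/mu.vtumt/ — σ1 onset /m/, coda /∅/ ok; σ2 onset /vt/ (2C), coda /mt/ (2C) ok → licit
/pmet.tudg/ — violates constraint 4: adjacent identical consonants /tt/ → illicit
/vegnz/ — violates constraint 3: syllable 1 coda /gnz/ has 3 consonants (> 2) → illicit
/nun.nuns/ — violates constraint 4: adjacent identical consonants /nn/ → illicit

/mu.vtumt/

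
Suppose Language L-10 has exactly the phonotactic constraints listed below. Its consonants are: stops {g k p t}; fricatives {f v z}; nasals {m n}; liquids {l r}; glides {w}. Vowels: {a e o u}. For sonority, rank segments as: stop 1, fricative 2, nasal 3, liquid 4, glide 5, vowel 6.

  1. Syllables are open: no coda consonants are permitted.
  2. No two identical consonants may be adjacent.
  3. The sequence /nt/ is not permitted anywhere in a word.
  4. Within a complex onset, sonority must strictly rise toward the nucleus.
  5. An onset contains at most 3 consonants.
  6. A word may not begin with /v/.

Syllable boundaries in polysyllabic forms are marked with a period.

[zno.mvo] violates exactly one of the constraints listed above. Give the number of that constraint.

[zno.mvo]: syllable 2 onset /mv/: /m/ (nasal, 3) → /v/ (fricative, 2) does not rise.
This is a violation of constraint 4: "Within a complex onset, sonority must strictly rise toward the nucleus."
The remaining constraints (1, 2, 3, 5, 6) are satisfied.

4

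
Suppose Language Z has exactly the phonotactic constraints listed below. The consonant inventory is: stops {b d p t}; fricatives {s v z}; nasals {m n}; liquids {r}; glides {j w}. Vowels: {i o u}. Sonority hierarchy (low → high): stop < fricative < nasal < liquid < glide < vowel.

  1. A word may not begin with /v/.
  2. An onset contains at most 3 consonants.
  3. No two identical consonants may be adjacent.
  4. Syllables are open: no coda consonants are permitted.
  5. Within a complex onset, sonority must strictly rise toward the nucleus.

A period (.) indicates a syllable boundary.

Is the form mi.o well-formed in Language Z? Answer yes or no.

yes

mi.o — σ1 onset /m/, coda /∅/ ok; σ2 onset /∅/, coda /∅/ ok → well-formed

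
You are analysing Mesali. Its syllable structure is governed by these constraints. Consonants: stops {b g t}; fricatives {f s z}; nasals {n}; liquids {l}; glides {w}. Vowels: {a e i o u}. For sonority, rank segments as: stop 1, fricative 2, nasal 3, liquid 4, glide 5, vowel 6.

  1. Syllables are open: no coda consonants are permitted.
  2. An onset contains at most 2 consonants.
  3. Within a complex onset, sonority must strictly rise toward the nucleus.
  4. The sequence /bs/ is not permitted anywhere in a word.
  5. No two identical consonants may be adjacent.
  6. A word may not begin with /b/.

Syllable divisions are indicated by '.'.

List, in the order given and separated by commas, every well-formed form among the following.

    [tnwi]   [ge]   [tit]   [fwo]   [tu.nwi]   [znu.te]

[ge], [fwo], [tu.nwi], [znu.te]

[tnwi] — violates constraint 2: syllable 1 onset /tnw/ has 3 consonants (> 2) → ill-formed
[ge] — σ1 onset /g/, coda /∅/ ok → well-formed
[tit] — violates constraint 1: syllable 1 coda /t/ has 1 consonant (> 0) → ill-formed
[fwo] — σ1 onset /fw/ (2→5 rises), coda /∅/ ok → well-formed
[tu.nwi] — σ1 onset /t/, coda /∅/ ok; σ2 onset /nw/ (3→5 rises), coda /∅/ ok → well-formed
[znu.te] — σ1 onset /zn/ (2→3 rises), coda /∅/ ok; σ2 onset /t/, coda /∅/ ok → well-formed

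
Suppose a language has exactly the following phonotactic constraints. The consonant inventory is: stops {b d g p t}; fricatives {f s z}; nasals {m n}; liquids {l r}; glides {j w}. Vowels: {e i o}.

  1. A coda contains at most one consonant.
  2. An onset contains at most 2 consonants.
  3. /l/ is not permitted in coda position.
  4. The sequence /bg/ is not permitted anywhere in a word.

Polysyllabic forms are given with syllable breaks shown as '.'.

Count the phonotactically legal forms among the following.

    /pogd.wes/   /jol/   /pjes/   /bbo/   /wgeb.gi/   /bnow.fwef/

3

/pogd.wes/ — violates constraint 1: syllable 1 coda /gd/ has 2 consonants (> 1) → phonotactically illegal
/jol/ — violates constraint 3: syllable 1 coda contains /l/ → phonotactically illegal
/pjes/ — σ1 onset /pj/ (2C), coda /s/ ok → phonotactically legal
/bbo/ — σ1 onset /bb/ (2C), coda /∅/ ok → phonotactically legal
/wgeb.gi/ — violates constraint 4: contains banned sequence /bg/ → phonotactically illegal
/bnow.fwef/ — σ1 onset /bn/ (2C), coda /w/ ok; σ2 onset /fw/ (2C), coda /f/ ok → phonotactically legal
Phonotactically legal: /pjes/, /bbo/, /bnow.fwef/ → 3.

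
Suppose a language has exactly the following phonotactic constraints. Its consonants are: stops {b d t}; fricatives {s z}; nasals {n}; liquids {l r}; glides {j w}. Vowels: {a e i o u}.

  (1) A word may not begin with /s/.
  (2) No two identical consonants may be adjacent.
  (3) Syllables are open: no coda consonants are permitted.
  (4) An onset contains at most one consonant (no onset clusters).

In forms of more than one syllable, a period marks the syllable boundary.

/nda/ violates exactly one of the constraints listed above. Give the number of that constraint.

/nda/: syllable 1 onset /nd/ has 2 consonants (> 1).
This is a violation of constraint 4: "An onset contains at most one consonant (no onset clusters)."
The remaining constraints (1, 2, 3) are satisfied.

4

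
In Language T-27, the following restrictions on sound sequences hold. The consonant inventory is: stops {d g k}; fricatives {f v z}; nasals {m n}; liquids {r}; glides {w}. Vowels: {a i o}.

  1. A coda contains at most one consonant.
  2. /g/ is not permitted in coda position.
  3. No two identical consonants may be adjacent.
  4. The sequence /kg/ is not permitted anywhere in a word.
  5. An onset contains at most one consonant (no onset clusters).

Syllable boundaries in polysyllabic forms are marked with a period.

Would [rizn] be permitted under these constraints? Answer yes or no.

[rizn] — violates constraint 1: syllable 1 coda /zn/ has 2 consonants (> 1) → not permitted

no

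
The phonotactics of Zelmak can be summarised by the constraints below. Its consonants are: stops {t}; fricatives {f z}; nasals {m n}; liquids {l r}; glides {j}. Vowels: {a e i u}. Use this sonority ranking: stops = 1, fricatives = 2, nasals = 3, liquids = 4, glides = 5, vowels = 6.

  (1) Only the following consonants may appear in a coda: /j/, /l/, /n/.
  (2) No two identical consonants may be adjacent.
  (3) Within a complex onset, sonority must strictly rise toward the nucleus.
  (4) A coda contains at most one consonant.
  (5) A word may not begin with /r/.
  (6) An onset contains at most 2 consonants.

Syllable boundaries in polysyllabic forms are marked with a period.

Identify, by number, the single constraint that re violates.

5

re: word begins with /r/.
This is a violation of constraint 5: "A word may not begin with /r/."
The remaining constraints (1, 2, 3, 4, 6) are satisfied.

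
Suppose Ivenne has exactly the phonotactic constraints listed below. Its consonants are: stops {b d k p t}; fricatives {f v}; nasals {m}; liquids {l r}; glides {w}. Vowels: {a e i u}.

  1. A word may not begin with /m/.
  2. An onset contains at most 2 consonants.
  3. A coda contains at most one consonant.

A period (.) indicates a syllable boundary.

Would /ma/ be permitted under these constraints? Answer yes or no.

no

/ma/ — violates constraint 1: word begins with /m/ → not permitted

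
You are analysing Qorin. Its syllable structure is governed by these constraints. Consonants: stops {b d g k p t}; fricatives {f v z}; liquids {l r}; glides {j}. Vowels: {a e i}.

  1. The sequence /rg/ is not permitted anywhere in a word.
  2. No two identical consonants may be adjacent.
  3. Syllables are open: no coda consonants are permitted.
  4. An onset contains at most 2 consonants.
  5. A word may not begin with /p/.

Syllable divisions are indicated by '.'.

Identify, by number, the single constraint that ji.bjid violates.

3

ji.bjid: syllable 2 coda /d/ has 1 consonant (> 0).
This is a violation of constraint 3: "Syllables are open: no coda consonants are permitted."
The remaining constraints (1, 2, 4, 5) are satisfied.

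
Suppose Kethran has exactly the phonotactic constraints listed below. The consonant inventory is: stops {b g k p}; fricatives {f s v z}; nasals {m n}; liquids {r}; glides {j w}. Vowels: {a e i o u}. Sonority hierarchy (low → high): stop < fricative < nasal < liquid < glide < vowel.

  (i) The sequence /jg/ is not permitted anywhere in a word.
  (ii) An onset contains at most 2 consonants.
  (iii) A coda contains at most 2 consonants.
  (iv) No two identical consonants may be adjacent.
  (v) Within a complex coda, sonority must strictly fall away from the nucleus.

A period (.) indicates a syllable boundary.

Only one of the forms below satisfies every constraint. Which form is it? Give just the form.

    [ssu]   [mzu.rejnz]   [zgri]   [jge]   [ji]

[ssu] — violates constraint (iv): adjacent identical consonants /ss/ → ill-formed
[mzu.rejnz] — violates constraint (iii): syllable 2 coda /jnz/ has 3 consonants (> 2) → ill-formed
[zgri] — violates constraint (ii): syllable 1 onset /zgr/ has 3 consonants (> 2) → ill-formed
[jge] — violates constraint (i): contains banned sequence /jg/ → ill-formed
[ji] — σ1 onset /j/, coda /∅/ ok → well-formed

[ji]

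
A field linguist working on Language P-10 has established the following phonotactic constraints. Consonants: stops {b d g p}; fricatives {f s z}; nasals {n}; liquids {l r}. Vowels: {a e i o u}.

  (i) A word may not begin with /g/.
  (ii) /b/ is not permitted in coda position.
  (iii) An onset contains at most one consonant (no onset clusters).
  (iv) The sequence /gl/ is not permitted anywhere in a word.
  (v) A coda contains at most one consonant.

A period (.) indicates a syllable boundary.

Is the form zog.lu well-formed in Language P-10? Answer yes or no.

zog.lu — violates constraint (iv): contains banned sequence /gl/ → ill-formed

no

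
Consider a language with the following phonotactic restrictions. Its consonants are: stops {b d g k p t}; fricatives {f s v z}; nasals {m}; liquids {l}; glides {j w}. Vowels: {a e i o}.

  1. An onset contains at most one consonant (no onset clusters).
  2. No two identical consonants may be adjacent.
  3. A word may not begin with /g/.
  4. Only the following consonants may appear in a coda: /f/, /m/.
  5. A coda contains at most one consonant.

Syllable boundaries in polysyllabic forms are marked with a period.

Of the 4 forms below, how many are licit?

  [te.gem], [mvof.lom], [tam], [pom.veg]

[te.gem] — σ1 onset /t/, coda /∅/ ok; σ2 onset /g/, coda /m/ ok → licit
[mvof.lom] — violates constraint 1: syllable 1 onset /mv/ has 2 consonants (> 1) → illicit
[tam] — σ1 onset /t/, coda /m/ ok → licit
[pom.veg] — violates constraint 4: syllable 2 coda contains /g/, which is not a licensed coda consonant → illicit
Licit: [te.gem], [tam] → 2.

2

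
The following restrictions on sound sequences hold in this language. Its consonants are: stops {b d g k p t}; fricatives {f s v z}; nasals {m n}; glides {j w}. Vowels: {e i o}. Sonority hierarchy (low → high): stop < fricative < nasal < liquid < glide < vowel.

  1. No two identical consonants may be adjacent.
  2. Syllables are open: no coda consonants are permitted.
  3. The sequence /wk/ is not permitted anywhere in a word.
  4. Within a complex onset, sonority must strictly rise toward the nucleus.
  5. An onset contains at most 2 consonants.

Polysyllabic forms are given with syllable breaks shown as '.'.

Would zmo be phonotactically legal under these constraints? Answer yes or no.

zmo — σ1 onset /zm/ (2→3 rises), coda /∅/ ok → phonotactically legal

yes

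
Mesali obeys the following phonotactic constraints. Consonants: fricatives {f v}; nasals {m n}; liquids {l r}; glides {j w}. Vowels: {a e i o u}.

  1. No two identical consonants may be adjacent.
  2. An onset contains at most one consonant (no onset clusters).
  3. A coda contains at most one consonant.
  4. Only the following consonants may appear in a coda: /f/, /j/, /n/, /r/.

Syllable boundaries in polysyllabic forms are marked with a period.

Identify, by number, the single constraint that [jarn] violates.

[jarn]: syllable 1 coda /rn/ has 2 consonants (> 1).
This is a violation of constraint 3: "A coda contains at most one consonant."
The remaining constraints (1, 2, 4) are satisfied.

3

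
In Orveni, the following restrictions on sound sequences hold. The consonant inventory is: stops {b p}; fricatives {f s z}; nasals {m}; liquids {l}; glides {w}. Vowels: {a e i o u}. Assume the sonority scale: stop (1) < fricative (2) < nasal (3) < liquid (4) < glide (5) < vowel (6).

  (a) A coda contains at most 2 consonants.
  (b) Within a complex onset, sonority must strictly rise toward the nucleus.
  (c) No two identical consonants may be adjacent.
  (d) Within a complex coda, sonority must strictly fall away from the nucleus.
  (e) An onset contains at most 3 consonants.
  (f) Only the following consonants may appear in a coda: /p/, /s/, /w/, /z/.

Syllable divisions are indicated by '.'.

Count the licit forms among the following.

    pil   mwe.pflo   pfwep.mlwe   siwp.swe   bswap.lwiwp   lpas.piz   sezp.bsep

pil — violates constraint (f): syllable 1 coda contains /l/, which is not a licensed coda consonant → illicit
mwe.pflo — σ1 onset /mw/ (3→5 rises), coda /∅/ ok; σ2 onset /pfl/ (1→2→4 rises), coda /∅/ ok → licit
pfwep.mlwe — σ1 onset /pfw/ (1→2→5 rises), coda /p/ ok; σ2 onset /mlw/ (3→4→5 rises), coda /∅/ ok → licit
siwp.swe — σ1 onset /s/, coda /wp/ (5→1 falls) ok; σ2 onset /sw/ (2→5 rises), coda /∅/ ok → licit
bswap.lwiwp — σ1 onset /bsw/ (1→2→5 rises), coda /p/ ok; σ2 onset /lw/ (4→5 rises), coda /wp/ (5→1 falls) ok → licit
lpas.piz — violates constraint (b): syllable 1 onset /lp/: /l/ (liquid, 4) → /p/ (stop, 1) does not rise → illicit
sezp.bsep — σ1 onset /s/, coda /zp/ (2→1 falls) ok; σ2 onset /bs/ (1→2 rises), coda /p/ ok → licit
Licit: mwe.pflo, pfwep.mlwe, siwp.swe, bswap.lwiwp, sezp.bsep → 5.

5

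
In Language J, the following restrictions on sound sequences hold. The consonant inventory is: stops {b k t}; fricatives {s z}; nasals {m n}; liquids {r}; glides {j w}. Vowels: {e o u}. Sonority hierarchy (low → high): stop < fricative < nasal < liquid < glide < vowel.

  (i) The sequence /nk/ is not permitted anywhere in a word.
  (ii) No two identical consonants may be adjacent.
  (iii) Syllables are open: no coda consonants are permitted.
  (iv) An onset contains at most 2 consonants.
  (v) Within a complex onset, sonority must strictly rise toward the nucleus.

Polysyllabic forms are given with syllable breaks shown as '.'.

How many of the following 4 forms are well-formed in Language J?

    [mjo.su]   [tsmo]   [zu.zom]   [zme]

2

[mjo.su] — σ1 onset /mj/ (3→5 rises), coda /∅/ ok; σ2 onset /s/, coda /∅/ ok → well-formed
[tsmo] — violates constraint (iv): syllable 1 onset /tsm/ has 3 consonants (> 2) → ill-formed
[zu.zom] — violates constraint (iii): syllable 2 coda /m/ has 1 consonant (> 0) → ill-formed
[zme] — σ1 onset /zm/ (2→3 rises), coda /∅/ ok → well-formed
Well-formed: [mjo.su], [zme] → 2.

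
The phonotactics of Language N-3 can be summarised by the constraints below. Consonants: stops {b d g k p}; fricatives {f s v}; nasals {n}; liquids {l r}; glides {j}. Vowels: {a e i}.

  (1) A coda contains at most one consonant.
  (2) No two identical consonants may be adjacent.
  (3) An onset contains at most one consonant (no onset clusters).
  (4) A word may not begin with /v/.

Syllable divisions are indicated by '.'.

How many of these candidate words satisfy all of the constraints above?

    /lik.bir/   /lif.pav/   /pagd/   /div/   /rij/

4

/lik.bir/ — σ1 onset /l/, coda /k/ ok; σ2 onset /b/, coda /r/ ok → permitted
/lif.pav/ — σ1 onset /l/, coda /f/ ok; σ2 onset /p/, coda /v/ ok → permitted
/pagd/ — violates constraint 1: syllable 1 coda /gd/ has 2 consonants (> 1) → not permitted
/div/ — σ1 onset /d/, coda /v/ ok → permitted
/rij/ — σ1 onset /r/, coda /j/ ok → permitted
Permitted: /lik.bir/, /lif.pav/, /div/, /rij/ → 4.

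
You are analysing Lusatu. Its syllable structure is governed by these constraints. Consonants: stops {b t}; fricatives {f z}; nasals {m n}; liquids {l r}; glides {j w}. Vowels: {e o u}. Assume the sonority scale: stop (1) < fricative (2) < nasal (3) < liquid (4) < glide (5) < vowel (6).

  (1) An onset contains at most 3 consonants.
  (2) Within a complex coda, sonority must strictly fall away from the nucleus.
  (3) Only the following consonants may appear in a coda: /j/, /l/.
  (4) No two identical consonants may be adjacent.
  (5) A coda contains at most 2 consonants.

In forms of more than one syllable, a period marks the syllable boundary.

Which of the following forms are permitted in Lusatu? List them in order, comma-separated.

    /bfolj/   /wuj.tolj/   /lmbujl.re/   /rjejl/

/bfolj/ — violates constraint 2: syllable 1 coda /lj/: /l/ (liquid, 4) → /j/ (glide, 5) does not fall → not permitted
/wuj.tolj/ — violates constraint 2: syllable 2 coda /lj/: /l/ (liquid, 4) → /j/ (glide, 5) does not fall → not permitted
/lmbujl.re/ — σ1 onset /lmb/ (3C), coda /jl/ (5→4 falls) ok; σ2 onset /r/, coda /∅/ ok → permitted
/rjejl/ — σ1 onset /rj/ (2C), coda /jl/ (5→4 falls) ok → permitted

/lmbujl.re/, /rjejl/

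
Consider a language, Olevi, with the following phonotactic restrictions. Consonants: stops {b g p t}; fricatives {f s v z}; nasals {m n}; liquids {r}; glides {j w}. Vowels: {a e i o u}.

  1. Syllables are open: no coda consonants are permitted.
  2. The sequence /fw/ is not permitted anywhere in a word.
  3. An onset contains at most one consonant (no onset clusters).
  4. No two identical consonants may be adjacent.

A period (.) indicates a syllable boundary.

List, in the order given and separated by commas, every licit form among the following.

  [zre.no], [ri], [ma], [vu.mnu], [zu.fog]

[zre.no] — violates constraint 3: syllable 1 onset /zr/ has 2 consonants (> 1) → illicit
[ri] — σ1 onset /r/, coda /∅/ ok → licit
[ma] — σ1 onset /m/, coda /∅/ ok → licit
[vu.mnu] — violates constraint 3: syllable 2 onset /mn/ has 2 consonants (> 1) → illicit
[zu.fog] — violates constraint 1: syllable 2 coda /g/ has 1 consonant (> 0) → illicit

[ri], [ma]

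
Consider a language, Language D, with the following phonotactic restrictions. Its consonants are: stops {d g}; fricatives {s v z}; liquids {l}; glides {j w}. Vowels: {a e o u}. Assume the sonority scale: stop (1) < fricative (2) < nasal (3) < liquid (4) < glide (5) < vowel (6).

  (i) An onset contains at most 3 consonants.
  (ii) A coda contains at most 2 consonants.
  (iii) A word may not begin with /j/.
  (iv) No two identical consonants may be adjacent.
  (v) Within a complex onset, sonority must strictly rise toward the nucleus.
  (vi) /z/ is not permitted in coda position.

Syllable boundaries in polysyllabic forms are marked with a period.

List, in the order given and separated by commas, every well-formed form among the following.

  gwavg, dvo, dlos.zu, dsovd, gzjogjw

gwavg — σ1 onset /gw/ (1→5 rises), coda /vg/ (2C) ok → well-formed
dvo — σ1 onset /dv/ (1→2 rises), coda /∅/ ok → well-formed
dlos.zu — σ1 onset /dl/ (1→4 rises), coda /s/ ok; σ2 onset /z/, coda /∅/ ok → well-formed
dsovd — σ1 onset /ds/ (1→2 rises), coda /vd/ (2C) ok → well-formed
gzjogjw — violates constraint (ii): syllable 1 coda /gjw/ has 3 consonants (> 2) → ill-formed

gwavg, dvo, dlos.zu, dsovd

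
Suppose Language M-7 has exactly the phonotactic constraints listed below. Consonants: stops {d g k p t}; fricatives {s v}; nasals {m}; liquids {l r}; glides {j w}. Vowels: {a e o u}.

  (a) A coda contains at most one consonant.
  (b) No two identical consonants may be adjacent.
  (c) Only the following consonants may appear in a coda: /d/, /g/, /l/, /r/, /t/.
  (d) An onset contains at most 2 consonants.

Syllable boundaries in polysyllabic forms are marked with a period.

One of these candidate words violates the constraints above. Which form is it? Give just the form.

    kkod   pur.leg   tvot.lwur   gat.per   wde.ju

kkod

kkod — violates constraint (b): adjacent identical consonants /kk/ → phonotactically illegal
pur.leg — σ1 onset /p/, coda /r/ ok; σ2 onset /l/, coda /g/ ok → phonotactically legal
tvot.lwur — σ1 onset /tv/ (2C), coda /t/ ok; σ2 onset /lw/ (2C), coda /r/ ok → phonotactically legal
gat.per — σ1 onset /g/, coda /t/ ok; σ2 onset /p/, coda /r/ ok → phonotactically legal
wde.ju — σ1 onset /wd/ (2C), coda /∅/ ok; σ2 onset /j/, coda /∅/ ok → phonotactically legal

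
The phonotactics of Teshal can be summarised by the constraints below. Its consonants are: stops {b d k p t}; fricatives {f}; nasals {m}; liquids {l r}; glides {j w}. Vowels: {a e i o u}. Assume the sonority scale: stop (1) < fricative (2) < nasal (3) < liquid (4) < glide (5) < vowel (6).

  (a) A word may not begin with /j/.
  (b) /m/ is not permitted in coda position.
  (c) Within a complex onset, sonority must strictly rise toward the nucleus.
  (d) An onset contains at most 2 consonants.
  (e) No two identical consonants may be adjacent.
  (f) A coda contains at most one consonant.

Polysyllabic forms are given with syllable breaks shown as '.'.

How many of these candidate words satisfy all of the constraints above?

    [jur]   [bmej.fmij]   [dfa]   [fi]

[jur] — violates constraint (a): word begins with /j/ → illicit
[bmej.fmij] — σ1 onset /bm/ (1→3 rises), coda /j/ ok; σ2 onset /fm/ (2→3 rises), coda /j/ ok → licit
[dfa] — σ1 onset /df/ (1→2 rises), coda /∅/ ok → licit
[fi] — σ1 onset /f/, coda /∅/ ok → licit
Licit: [bmej.fmij], [dfa], [fi] → 3.

3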